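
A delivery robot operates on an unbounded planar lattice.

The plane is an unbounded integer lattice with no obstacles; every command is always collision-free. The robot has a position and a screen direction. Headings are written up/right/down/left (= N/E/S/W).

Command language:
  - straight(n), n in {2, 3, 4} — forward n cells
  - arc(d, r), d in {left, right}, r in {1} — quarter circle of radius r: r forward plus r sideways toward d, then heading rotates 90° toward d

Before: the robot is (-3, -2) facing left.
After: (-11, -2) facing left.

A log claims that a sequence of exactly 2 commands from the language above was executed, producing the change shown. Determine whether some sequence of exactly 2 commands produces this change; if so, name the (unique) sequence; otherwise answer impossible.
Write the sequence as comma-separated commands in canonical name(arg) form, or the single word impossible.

straight(4), straight(4)

key: still facing W at the end — nothing in the sequence rotates
begin: (-3, -2) facing left
t=1 straight(4) ⇒ (-7, -2) facing left
t=2 straight(4) ⇒ (-11, -2) facing left
no rival 2-sequence matches.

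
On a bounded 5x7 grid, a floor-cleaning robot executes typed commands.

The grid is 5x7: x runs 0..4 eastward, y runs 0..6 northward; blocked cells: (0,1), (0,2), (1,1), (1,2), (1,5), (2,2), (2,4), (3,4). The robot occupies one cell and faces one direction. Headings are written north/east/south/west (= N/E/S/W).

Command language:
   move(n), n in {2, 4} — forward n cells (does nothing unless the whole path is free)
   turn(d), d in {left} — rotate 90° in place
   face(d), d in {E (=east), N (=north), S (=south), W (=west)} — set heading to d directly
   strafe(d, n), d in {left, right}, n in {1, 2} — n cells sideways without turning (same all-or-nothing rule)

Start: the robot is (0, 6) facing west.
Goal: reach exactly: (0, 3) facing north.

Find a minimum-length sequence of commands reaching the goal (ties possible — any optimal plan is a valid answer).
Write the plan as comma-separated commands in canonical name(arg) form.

from: (0, 6) facing west
1. strafe(left, 1) → (0, 5) facing west
2. strafe(left, 2) → (0, 3) facing west
3. face(N) → (0, 3) facing north
minimal: 3 command(s), checked below 3.

strafe(left, 1), strafe(left, 2), face(N)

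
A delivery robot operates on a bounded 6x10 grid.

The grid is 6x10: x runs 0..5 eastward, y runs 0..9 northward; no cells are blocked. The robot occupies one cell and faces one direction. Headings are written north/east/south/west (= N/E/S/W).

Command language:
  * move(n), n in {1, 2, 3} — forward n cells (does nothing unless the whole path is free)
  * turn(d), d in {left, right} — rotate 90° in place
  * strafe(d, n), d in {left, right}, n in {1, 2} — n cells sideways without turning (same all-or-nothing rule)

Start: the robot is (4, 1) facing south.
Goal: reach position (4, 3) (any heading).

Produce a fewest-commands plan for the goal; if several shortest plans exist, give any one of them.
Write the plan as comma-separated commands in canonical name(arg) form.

turn(left), strafe(left, 2)

initial: (4, 1) facing south
[1] after turn(left): (4, 1) facing east
[2] after strafe(left, 2): (4, 3) facing east
minimal: 2 command(s), checked below 2.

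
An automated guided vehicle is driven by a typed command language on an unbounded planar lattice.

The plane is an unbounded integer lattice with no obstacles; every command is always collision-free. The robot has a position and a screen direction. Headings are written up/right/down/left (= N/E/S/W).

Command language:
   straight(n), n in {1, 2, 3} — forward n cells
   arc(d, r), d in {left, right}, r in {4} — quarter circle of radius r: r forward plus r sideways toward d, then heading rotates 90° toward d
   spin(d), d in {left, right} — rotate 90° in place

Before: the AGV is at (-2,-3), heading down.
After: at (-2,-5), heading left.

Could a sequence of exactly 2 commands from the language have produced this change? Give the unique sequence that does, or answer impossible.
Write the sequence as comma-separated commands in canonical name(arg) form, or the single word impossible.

straight(2), spin(right)

key: position moved to (-2,-5) AND the heading swung to W — translation plus rotation needed
start: at (-2,-3), heading down
[1] after straight(2): at (-2,-5), heading down
[2] after spin(right): at (-2,-5), heading left
all 49 alternatives checked — unique.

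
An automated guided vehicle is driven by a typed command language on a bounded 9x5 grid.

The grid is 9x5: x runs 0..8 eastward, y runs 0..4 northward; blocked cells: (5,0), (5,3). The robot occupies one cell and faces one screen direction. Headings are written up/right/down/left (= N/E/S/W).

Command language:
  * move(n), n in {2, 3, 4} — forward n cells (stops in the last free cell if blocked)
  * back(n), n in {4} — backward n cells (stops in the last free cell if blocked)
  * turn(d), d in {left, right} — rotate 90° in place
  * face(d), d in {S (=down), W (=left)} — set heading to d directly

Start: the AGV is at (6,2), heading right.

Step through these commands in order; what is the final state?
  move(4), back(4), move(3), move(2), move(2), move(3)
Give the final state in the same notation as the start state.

begin: at (6,2), heading right
[1] after move(4): at (8,2), heading right
[2] after back(4): at (4,2), heading right
[3] after move(3): at (7,2), heading right
[4] after move(2): at (8,2), heading right
[5] after move(2): at (8,2), heading right
[6] after move(3): at (8,2), heading right

at (8,2), heading right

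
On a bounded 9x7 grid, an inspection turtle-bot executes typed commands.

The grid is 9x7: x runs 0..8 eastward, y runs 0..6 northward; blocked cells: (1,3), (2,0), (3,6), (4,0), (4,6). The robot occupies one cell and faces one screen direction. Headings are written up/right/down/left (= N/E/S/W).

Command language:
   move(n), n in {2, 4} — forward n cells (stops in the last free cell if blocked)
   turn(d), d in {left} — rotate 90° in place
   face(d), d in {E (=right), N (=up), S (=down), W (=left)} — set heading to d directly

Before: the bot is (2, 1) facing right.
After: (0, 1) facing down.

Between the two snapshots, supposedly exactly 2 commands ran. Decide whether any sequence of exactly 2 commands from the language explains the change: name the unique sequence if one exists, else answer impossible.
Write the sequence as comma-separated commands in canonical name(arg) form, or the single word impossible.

all 49 sequences checked — none match.

impossible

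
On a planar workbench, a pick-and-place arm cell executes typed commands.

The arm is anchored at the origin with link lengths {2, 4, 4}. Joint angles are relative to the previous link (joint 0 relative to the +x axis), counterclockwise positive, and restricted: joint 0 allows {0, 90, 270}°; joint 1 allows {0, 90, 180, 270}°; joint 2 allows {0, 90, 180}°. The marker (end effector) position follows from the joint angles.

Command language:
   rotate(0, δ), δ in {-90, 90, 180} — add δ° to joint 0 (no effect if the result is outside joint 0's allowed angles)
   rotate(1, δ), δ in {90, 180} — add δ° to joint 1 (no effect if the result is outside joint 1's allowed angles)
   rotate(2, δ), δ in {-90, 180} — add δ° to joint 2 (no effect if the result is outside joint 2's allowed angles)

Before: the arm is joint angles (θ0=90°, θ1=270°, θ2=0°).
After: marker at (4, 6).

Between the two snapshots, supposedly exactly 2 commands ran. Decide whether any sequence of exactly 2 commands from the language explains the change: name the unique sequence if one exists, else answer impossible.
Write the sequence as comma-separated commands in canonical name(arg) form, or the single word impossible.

rotate(2, 180), rotate(2, -90)

key: order matters: swapping rotate(2, 180) and rotate(2, -90) lands elsewhere
begin: joint angles (θ0=90°, θ1=270°, θ2=0°)
t=1 rotate(2, 180) ⇒ joint angles (θ0=90°, θ1=270°, θ2=180°)
t=2 rotate(2, -90) ⇒ joint angles (θ0=90°, θ1=270°, θ2=90°)
all 49 alternatives checked — unique.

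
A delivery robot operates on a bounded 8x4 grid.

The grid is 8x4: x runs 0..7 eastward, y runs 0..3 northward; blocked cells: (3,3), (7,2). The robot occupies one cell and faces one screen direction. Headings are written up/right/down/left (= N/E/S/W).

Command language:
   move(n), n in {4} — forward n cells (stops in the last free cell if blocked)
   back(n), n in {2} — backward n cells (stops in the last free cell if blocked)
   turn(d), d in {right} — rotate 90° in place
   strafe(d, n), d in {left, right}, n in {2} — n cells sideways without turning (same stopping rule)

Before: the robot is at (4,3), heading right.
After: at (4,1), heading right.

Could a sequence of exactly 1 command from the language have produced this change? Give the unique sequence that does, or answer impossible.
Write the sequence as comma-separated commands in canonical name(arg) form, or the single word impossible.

key: still facing E — the one step turns nothing
initial: at (4,3), heading right
1. strafe(right, 2) → at (4,1), heading right
uniquely the one of 5 1-step routes that fits.

strafe(right, 2)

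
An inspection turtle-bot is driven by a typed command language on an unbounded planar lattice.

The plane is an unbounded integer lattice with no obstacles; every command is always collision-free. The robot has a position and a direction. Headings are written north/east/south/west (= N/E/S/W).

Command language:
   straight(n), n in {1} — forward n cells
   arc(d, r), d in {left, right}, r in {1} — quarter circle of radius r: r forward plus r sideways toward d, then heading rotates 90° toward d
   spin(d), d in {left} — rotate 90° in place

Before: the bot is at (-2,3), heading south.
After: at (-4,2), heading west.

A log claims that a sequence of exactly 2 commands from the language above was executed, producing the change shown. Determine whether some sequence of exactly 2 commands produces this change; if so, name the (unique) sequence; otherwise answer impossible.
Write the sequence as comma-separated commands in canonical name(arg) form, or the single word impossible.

key: running straight(1) before arc(right, 1) would end elsewhere — order is forced
t0: at (-2,3), heading south
t=1 arc(right, 1) ⇒ at (-3,2), heading west
t=2 straight(1) ⇒ at (-4,2), heading west
all 16 alternatives checked — unique.

arc(right, 1), straight(1)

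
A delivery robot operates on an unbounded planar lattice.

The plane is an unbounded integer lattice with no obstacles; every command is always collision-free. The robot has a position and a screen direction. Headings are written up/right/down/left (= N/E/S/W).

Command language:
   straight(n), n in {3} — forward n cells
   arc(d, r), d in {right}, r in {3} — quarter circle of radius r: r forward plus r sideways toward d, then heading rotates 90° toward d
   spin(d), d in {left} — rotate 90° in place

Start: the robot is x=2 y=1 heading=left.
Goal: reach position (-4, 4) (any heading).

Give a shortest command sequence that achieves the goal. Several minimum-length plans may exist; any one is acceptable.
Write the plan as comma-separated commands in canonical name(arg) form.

straight(3), arc(right, 3)

t0: x=2 y=1 heading=left
1. straight(3) → x=-1 y=1 heading=left
2. arc(right, 3) → x=-4 y=4 heading=up
no 1-step plan works, so 2 is optimal.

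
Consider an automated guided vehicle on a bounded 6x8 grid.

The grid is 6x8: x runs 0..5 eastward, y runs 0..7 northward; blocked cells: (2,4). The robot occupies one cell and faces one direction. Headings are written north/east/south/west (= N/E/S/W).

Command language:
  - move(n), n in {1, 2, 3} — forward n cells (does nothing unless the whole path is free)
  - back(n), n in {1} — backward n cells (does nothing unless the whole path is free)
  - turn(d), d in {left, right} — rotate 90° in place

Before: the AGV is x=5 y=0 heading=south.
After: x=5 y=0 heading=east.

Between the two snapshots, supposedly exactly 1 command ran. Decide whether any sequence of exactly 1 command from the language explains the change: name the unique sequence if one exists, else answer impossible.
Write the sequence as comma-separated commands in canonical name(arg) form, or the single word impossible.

turn(left)

key: parked at (5,0) the whole time — nothing moves the robot
from: x=5 y=0 heading=south
step 1 (turn(left)): x=5 y=0 heading=east
uniquely the one of 6 1-step routes that fits.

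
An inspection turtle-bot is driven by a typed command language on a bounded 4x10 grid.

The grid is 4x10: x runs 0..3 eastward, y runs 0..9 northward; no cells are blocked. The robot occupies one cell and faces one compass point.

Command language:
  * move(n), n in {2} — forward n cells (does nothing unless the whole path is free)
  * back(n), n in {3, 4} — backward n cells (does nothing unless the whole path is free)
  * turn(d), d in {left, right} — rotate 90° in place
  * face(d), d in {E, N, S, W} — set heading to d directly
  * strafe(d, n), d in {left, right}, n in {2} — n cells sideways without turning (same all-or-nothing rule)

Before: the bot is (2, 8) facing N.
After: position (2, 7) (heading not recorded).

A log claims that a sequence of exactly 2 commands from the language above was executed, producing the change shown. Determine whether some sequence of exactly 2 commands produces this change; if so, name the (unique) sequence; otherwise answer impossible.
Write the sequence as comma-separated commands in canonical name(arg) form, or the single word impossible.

key: running move(2) before back(3) would end elsewhere — order is forced
begin: (2, 8) facing N
1. back(3) → (2, 5) facing N
2. move(2) → (2, 7) facing N
no other 2-command option fits: unique.

back(3), move(2)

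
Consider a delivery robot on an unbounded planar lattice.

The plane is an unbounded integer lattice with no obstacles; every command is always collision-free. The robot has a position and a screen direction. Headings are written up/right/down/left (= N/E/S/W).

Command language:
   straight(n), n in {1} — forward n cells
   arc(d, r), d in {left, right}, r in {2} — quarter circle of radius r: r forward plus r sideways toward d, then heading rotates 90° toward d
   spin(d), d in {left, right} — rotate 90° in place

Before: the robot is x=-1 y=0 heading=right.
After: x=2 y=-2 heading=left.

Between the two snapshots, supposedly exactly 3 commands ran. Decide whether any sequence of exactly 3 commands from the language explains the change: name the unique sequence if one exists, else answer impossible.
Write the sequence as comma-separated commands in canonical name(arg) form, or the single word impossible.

straight(1), arc(right, 2), spin(right)

key: running spin(right) before straight(1) would end elsewhere — order is forced
from: x=-1 y=0 heading=right
1. straight(1) → x=0 y=0 heading=right
2. arc(right, 2) → x=2 y=-2 heading=down
3. spin(right) → x=2 y=-2 heading=left
all 125 alternatives checked — unique.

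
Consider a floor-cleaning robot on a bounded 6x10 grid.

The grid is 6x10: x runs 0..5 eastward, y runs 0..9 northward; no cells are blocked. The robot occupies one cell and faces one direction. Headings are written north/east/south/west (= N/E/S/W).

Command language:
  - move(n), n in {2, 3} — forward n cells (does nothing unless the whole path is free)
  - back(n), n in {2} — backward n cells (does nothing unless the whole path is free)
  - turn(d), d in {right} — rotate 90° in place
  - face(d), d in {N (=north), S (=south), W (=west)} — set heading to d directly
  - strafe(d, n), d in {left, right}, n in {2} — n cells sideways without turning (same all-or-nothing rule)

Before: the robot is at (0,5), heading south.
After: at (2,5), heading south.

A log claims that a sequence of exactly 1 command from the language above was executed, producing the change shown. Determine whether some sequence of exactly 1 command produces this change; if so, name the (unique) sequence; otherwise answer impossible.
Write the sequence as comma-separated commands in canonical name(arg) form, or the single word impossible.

strafe(left, 2)

key: heading stays S — the single command does not turn
start: at (0,5), heading south
1. strafe(left, 2) → at (2,5), heading south
no rival 1-sequence matches.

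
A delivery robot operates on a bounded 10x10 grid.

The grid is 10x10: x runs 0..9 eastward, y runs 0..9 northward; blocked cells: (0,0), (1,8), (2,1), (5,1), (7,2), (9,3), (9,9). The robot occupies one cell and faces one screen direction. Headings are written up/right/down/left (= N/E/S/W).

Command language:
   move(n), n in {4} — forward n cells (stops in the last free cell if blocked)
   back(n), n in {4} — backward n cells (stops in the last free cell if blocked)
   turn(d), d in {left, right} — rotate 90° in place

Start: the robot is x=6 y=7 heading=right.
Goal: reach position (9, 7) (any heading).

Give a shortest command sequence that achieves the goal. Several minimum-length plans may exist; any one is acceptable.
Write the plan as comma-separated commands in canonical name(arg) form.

move(4)

t0: x=6 y=7 heading=right
1. move(4) → x=9 y=7 heading=right
shorter routes all fall short; 1 is best.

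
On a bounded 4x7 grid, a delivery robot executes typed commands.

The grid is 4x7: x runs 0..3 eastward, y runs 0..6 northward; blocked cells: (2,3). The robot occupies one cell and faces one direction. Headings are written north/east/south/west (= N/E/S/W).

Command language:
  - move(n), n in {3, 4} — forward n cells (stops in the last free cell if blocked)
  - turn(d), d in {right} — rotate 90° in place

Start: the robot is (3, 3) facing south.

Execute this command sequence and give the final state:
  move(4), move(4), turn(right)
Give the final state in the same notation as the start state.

begin: (3, 3) facing south
step 1 (move(4)): (3, 0) facing south
step 2 (move(4)): (3, 0) facing south
step 3 (turn(right)): (3, 0) facing west

(3, 0) facing west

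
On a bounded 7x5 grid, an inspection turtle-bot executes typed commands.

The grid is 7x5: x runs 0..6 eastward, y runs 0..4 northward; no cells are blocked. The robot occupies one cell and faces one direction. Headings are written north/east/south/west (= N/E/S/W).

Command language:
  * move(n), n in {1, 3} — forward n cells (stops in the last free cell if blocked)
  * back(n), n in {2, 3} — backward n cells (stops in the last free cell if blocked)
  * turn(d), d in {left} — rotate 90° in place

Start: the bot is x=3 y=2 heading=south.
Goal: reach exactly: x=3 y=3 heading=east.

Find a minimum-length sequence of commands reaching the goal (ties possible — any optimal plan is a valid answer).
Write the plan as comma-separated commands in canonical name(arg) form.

start: x=3 y=2 heading=south
[1] after back(2): x=3 y=4 heading=south
[2] after move(1): x=3 y=3 heading=south
[3] after turn(left): x=3 y=3 heading=east
no 2-step plan works, so 3 is optimal.

back(2), move(1), turn(left)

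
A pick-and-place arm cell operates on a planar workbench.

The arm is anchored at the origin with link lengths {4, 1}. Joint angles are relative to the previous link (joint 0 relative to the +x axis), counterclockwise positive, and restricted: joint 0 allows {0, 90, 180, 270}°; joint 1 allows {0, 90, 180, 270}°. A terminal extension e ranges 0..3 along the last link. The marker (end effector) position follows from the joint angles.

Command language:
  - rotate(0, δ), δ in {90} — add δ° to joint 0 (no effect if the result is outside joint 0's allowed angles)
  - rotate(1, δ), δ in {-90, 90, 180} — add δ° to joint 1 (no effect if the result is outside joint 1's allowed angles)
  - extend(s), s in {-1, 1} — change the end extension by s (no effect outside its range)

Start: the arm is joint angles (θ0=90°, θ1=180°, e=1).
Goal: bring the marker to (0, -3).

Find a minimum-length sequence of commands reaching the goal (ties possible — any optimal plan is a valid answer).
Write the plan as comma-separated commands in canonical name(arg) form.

extend(-1), rotate(0, 90), rotate(0, 90)

t0: joint angles (θ0=90°, θ1=180°, e=1)
step 1 (extend(-1)): joint angles (θ0=90°, θ1=180°, e=0)
step 2 (rotate(0, 90)): joint angles (θ0=180°, θ1=180°, e=0)
step 3 (rotate(0, 90)): joint angles (θ0=270°, θ1=180°, e=0)
shorter routes all fall short; 3 is best.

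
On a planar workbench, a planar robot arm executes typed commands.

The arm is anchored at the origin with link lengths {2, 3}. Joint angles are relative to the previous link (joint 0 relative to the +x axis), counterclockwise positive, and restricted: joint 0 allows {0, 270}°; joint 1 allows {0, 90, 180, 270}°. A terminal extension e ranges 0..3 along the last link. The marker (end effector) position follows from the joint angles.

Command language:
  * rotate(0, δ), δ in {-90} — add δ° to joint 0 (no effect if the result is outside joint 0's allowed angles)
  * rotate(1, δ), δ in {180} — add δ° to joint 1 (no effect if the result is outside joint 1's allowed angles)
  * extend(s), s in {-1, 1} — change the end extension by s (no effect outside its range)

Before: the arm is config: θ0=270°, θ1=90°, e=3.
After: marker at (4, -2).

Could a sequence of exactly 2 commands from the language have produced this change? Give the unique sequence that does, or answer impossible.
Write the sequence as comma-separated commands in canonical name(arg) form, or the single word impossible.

initial: config: θ0=270°, θ1=90°, e=3
t=1 extend(-1) ⇒ config: θ0=270°, θ1=90°, e=2
t=2 extend(-1) ⇒ config: θ0=270°, θ1=90°, e=1
all 16 alternatives checked — unique.

extend(-1), extend(-1)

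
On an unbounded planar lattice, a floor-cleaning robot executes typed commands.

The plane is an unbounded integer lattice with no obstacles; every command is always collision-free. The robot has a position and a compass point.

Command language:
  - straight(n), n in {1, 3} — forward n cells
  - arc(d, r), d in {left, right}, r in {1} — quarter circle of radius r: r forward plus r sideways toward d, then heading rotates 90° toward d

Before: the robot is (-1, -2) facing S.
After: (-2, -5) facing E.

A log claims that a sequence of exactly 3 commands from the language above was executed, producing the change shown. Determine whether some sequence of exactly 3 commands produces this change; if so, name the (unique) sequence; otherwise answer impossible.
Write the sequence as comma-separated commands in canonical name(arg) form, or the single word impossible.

arc(right, 1), arc(left, 1), arc(left, 1)

key: order matters: swapping arc(right, 1) and arc(left, 1) lands elsewhere
t0: (-1, -2) facing S
step 1 (arc(right, 1)): (-2, -3) facing W
step 2 (arc(left, 1)): (-3, -4) facing S
step 3 (arc(left, 1)): (-2, -5) facing E
no rival 3-sequence matches.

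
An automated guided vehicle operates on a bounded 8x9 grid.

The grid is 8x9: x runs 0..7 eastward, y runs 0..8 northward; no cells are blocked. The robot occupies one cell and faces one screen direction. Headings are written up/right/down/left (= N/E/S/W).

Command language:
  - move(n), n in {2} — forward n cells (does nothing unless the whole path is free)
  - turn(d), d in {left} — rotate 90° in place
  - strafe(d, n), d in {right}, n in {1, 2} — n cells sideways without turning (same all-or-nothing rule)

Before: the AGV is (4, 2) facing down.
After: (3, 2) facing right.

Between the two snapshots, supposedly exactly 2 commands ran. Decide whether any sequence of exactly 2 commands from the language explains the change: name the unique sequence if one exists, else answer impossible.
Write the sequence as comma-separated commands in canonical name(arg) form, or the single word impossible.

strafe(right, 1), turn(left)

key: cell and facing (now E) both changed — the 2 commands mix motion and turning
start: (4, 2) facing down
1. strafe(right, 1) → (3, 2) facing down
2. turn(left) → (3, 2) facing right
uniquely the one of 16 2-step routes that fits.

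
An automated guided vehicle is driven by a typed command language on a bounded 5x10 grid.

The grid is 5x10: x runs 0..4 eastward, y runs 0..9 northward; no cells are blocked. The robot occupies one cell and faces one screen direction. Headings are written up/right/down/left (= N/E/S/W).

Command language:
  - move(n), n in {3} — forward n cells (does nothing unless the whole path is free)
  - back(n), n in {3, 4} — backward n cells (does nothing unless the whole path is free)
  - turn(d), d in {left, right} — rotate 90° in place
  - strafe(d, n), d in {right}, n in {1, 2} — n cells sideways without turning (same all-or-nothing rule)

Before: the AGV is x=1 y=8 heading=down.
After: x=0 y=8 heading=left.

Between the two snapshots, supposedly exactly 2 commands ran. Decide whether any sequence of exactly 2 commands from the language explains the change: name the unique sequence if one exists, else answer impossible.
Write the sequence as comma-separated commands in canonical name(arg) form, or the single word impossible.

strafe(right, 1), turn(right)

key: position moved to (0,8) AND the heading swung to W — translation plus rotation needed
t0: x=1 y=8 heading=down
1. strafe(right, 1) → x=0 y=8 heading=down
2. turn(right) → x=0 y=8 heading=left
no rival 2-sequence matches.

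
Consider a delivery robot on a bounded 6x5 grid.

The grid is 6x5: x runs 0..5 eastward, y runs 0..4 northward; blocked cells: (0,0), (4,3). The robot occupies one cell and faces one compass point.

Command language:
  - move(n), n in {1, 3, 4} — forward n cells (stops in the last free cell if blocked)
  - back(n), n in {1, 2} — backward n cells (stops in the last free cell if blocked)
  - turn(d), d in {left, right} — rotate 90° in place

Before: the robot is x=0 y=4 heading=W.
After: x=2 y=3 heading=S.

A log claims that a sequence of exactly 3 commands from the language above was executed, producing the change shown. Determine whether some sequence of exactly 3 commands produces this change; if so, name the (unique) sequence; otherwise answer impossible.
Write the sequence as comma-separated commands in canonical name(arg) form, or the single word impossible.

key: running move(1) before back(2) would end elsewhere — order is forced
begin: x=0 y=4 heading=W
step 1 (back(2)): x=2 y=4 heading=W
step 2 (turn(left)): x=2 y=4 heading=S
step 3 (move(1)): x=2 y=3 heading=S
no other 3-command option fits: unique.

back(2), turn(left), move(1)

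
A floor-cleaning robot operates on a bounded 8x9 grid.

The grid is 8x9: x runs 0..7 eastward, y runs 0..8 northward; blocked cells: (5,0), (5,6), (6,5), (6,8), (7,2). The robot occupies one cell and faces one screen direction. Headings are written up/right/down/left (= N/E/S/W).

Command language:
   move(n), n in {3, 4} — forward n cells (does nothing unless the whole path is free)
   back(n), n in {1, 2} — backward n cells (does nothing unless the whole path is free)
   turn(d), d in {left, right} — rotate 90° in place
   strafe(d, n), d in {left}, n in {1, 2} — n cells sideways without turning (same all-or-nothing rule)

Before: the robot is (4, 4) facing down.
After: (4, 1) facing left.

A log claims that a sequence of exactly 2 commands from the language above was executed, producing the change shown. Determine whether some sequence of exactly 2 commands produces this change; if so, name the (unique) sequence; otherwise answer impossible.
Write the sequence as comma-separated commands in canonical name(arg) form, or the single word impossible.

key: position moved to (4,1) AND the heading swung to W — translation plus rotation needed
initial: (4, 4) facing down
[1] after move(3): (4, 1) facing down
[2] after turn(right): (4, 1) facing left
no rival 2-sequence matches.

move(3), turn(right)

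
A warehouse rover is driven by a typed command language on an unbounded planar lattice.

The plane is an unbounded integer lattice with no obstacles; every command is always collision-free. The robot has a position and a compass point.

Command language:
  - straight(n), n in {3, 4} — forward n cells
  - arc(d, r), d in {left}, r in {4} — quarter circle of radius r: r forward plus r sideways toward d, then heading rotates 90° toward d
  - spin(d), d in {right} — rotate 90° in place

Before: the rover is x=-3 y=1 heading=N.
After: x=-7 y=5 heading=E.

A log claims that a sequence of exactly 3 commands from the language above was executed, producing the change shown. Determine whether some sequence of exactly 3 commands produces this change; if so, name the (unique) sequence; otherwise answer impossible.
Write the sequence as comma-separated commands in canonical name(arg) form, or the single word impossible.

arc(left, 4), spin(right), spin(right)

key: position moved to (-7,5) AND the heading swung to E — translation plus rotation needed
from: x=-3 y=1 heading=N
1. arc(left, 4) → x=-7 y=5 heading=W
2. spin(right) → x=-7 y=5 heading=N
3. spin(right) → x=-7 y=5 heading=E
no rival 3-sequence matches.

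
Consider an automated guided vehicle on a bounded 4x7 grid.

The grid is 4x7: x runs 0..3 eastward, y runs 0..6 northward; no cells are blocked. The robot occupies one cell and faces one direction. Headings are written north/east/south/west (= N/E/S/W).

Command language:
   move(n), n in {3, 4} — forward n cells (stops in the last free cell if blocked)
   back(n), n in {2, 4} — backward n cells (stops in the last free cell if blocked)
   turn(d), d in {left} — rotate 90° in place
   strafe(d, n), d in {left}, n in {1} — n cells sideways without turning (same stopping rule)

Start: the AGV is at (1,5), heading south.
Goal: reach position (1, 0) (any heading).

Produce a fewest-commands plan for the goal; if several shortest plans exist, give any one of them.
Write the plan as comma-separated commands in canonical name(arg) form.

t0: at (1,5), heading south
step 1 (move(3)): at (1,2), heading south
step 2 (move(3)): at (1,0), heading south
shorter routes all fall short; 2 is best.

move(3), move(3)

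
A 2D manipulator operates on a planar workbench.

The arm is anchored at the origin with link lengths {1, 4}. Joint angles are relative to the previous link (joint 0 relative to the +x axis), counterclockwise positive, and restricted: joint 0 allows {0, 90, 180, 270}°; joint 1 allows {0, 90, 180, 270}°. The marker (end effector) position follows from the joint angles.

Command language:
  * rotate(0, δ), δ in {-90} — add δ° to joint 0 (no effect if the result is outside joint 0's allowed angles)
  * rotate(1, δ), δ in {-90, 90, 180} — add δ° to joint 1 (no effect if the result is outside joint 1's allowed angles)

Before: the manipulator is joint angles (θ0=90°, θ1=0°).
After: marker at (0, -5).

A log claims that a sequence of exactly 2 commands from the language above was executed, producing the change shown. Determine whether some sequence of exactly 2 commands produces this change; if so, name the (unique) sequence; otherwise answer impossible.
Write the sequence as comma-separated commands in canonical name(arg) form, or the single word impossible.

rotate(0, -90), rotate(0, -90)

from: joint angles (θ0=90°, θ1=0°)
step 1 (rotate(0, -90)): joint angles (θ0=0°, θ1=0°)
step 2 (rotate(0, -90)): joint angles (θ0=270°, θ1=0°)
no rival 2-sequence matches.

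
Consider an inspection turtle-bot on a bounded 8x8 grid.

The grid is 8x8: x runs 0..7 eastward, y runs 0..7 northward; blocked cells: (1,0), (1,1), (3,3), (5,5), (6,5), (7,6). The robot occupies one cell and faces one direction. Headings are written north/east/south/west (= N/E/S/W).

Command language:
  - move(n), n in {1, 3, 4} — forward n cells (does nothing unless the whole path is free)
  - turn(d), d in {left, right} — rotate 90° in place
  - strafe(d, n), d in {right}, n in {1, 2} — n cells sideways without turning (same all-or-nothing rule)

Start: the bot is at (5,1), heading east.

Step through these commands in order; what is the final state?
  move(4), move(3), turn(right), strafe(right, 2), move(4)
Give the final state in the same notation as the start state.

at (3,1), heading south

begin: at (5,1), heading east
[1] after move(4): at (5,1), heading east
[2] after move(3): at (5,1), heading east
[3] after turn(right): at (5,1), heading south
[4] after strafe(right, 2): at (3,1), heading south
[5] after move(4): at (3,1), heading south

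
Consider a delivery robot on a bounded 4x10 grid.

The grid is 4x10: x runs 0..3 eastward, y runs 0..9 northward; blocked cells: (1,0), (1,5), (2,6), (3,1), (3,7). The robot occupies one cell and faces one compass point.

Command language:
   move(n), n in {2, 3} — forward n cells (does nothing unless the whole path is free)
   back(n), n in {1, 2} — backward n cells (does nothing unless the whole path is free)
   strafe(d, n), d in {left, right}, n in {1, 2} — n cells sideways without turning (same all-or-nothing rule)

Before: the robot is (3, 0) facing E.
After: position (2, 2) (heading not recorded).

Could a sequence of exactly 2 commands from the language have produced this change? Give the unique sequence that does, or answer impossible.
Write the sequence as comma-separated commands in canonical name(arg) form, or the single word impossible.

key: running strafe(left, 2) before back(1) would end elsewhere — order is forced
begin: (3, 0) facing E
t=1 back(1) ⇒ (2, 0) facing E
t=2 strafe(left, 2) ⇒ (2, 2) facing E
no rival 2-sequence matches.

back(1), strafe(left, 2)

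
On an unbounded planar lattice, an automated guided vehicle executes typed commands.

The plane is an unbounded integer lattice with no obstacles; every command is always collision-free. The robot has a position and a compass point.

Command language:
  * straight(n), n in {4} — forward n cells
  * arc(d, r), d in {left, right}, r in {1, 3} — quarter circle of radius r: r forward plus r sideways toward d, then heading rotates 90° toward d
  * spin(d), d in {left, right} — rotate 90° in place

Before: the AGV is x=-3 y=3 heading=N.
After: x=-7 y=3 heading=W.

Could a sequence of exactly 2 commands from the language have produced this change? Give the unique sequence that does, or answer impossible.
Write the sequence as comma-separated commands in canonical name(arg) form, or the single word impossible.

key: order matters: swapping spin(left) and straight(4) lands elsewhere
start: x=-3 y=3 heading=N
t=1 spin(left) ⇒ x=-3 y=3 heading=W
t=2 straight(4) ⇒ x=-7 y=3 heading=W
uniquely the one of 49 2-step routes that fits.

spin(left), straight(4)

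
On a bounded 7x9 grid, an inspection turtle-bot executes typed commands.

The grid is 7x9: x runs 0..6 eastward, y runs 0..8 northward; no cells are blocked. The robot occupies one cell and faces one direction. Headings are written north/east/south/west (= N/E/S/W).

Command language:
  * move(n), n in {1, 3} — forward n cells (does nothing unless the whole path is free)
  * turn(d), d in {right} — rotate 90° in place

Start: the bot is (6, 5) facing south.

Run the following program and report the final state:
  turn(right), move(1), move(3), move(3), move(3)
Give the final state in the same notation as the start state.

start: (6, 5) facing south
1. turn(right) → (6, 5) facing west
2. move(1) → (5, 5) facing west
3. move(3) → (2, 5) facing west
4. move(3) → (2, 5) facing west
5. move(3) → (2, 5) facing west

(2, 5) facing west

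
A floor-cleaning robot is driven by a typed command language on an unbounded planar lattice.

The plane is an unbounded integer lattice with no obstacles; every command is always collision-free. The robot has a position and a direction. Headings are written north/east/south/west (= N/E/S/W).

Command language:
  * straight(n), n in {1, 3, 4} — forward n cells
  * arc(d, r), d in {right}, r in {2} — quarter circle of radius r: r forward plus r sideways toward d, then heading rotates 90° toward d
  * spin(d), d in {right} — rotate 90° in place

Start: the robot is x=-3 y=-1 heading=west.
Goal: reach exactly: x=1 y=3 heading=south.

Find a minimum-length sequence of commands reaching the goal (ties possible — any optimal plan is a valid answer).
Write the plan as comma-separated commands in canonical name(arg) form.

t0: x=-3 y=-1 heading=west
t=1 spin(right) ⇒ x=-3 y=-1 heading=north
t=2 straight(4) ⇒ x=-3 y=3 heading=north
t=3 arc(right, 2) ⇒ x=-1 y=5 heading=east
t=4 arc(right, 2) ⇒ x=1 y=3 heading=south
nothing shorter than 4 reaches the goal.

spin(right), straight(4), arc(right, 2), arc(right, 2)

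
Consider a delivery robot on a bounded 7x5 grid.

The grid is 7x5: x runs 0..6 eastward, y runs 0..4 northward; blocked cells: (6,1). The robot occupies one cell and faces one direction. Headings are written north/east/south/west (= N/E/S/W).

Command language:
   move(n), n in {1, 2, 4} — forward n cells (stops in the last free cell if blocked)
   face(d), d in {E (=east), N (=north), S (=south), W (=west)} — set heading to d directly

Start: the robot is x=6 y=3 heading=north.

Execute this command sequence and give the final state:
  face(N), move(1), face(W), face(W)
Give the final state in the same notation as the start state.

x=6 y=4 heading=west

begin: x=6 y=3 heading=north
1. face(N) → x=6 y=3 heading=north
2. move(1) → x=6 y=4 heading=north
3. face(W) → x=6 y=4 heading=west
4. face(W) → x=6 y=4 heading=west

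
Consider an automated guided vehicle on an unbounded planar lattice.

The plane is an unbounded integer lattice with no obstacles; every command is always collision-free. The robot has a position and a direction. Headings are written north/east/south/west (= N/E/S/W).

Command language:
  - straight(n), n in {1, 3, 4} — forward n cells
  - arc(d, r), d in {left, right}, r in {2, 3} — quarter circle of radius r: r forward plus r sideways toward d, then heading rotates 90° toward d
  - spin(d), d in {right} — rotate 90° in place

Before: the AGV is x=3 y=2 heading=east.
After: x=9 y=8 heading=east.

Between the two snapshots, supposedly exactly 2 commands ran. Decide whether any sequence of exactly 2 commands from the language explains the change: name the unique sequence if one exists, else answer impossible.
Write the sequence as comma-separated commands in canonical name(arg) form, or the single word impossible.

arc(left, 3), arc(right, 3)

key: running arc(right, 3) before arc(left, 3) would end elsewhere — order is forced
begin: x=3 y=2 heading=east
[1] after arc(left, 3): x=6 y=5 heading=north
[2] after arc(right, 3): x=9 y=8 heading=east
no rival 2-sequence matches.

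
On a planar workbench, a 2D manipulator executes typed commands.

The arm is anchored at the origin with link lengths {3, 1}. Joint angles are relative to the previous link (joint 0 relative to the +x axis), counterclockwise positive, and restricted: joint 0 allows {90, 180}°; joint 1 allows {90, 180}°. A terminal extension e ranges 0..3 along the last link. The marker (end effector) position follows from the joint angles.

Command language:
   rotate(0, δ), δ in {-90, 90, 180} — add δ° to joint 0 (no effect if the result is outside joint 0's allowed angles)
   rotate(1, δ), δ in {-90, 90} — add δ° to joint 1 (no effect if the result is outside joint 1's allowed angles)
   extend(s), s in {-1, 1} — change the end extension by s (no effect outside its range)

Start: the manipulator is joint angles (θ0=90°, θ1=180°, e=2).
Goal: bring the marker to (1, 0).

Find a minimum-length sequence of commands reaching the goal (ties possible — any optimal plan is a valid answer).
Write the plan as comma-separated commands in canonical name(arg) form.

from: joint angles (θ0=90°, θ1=180°, e=2)
step 1 (rotate(0, 90)): joint angles (θ0=180°, θ1=180°, e=2)
step 2 (extend(1)): joint angles (θ0=180°, θ1=180°, e=3)
nothing shorter than 2 reaches the goal.

rotate(0, 90), extend(1)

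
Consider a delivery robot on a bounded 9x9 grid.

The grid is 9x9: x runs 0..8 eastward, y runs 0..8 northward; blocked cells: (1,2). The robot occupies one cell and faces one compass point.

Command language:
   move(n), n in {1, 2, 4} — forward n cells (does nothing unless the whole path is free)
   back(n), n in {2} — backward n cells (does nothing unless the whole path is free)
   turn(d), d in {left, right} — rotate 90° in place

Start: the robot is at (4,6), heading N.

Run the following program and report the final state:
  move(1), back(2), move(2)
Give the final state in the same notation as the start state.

from: at (4,6), heading N
1. move(1) → at (4,7), heading N
2. back(2) → at (4,5), heading N
3. move(2) → at (4,7), heading N

at (4,7), heading N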